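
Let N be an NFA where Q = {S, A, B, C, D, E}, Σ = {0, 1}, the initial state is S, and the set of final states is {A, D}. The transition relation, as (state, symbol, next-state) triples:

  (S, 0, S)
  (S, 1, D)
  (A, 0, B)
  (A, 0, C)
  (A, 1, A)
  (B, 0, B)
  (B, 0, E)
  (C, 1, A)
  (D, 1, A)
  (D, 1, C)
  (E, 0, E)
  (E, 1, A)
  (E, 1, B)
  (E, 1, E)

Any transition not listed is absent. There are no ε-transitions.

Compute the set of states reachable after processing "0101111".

Start in {S}.
Read '0': {S} → {S}.
Read '1': {S} → {D}.
Read '0': {D} → ∅.
The set is empty and remains empty for the remaining 4 symbols.

∅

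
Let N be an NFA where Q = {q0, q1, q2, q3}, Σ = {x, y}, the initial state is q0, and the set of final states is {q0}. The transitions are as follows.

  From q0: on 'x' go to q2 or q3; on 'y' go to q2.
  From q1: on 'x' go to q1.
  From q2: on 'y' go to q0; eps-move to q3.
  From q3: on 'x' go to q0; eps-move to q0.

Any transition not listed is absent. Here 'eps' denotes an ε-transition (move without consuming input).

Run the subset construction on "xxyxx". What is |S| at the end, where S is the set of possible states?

3

Start in {q0}.
Read 'x': q0→{q2, q3}; union {q2, q3}; ε-closure = {q0, q2, q3}.
Read 'x': q0→{q2, q3}, q2→∅, q3→{q0}; now {q0, q2, q3}.
Read 'y': q0→{q2}, q2→{q0}, q3→∅; union {q0, q2}; ε-closure = {q0, q2, q3}.
Read 'x': q0→{q2, q3}, q2→∅, q3→{q0}; now {q0, q2, q3}.
Read 'x': q0→{q2, q3}, q2→∅, q3→{q0}; now {q0, q2, q3}.
That set has 3 states.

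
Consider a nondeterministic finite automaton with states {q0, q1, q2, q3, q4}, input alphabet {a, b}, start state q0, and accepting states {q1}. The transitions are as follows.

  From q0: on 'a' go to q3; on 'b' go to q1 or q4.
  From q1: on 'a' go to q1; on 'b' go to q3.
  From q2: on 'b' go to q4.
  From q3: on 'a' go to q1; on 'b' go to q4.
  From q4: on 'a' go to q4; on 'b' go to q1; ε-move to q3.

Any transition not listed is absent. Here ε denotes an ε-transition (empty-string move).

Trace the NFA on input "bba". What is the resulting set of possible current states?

{q1, q3, q4}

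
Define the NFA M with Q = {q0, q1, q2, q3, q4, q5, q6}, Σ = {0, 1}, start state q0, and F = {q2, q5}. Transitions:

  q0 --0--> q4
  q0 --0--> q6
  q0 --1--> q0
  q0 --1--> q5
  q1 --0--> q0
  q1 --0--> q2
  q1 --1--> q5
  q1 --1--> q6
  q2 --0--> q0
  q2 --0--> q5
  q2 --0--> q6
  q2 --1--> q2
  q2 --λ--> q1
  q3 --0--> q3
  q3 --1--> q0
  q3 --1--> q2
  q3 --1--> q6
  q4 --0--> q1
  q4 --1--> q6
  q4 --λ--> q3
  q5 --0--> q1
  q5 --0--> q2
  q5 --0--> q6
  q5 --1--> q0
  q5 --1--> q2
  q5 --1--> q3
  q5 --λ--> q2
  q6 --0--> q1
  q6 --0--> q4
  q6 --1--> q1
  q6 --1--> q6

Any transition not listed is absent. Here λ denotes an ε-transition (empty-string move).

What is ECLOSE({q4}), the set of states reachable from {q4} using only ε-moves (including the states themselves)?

Begin with {q4}.
ε-move q4 → q3; add q3.

{q3, q4}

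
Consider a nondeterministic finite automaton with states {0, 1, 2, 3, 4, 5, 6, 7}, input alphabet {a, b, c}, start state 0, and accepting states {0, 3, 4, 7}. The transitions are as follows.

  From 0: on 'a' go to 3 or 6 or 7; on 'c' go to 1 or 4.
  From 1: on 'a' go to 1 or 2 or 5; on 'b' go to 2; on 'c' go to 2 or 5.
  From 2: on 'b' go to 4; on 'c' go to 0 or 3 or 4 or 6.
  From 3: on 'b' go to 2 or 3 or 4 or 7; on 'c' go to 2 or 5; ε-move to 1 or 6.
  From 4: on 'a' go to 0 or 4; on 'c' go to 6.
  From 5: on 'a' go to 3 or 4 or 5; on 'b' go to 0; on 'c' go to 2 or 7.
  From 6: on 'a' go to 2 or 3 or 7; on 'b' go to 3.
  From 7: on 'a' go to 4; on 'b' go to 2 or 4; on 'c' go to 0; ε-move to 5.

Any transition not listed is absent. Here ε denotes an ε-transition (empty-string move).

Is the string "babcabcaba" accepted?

No

Start in {0}.
Read 'b': 0→∅; now ∅.
The set is empty and remains empty for the remaining 9 symbols.
The final set ∅ contains no accepting state.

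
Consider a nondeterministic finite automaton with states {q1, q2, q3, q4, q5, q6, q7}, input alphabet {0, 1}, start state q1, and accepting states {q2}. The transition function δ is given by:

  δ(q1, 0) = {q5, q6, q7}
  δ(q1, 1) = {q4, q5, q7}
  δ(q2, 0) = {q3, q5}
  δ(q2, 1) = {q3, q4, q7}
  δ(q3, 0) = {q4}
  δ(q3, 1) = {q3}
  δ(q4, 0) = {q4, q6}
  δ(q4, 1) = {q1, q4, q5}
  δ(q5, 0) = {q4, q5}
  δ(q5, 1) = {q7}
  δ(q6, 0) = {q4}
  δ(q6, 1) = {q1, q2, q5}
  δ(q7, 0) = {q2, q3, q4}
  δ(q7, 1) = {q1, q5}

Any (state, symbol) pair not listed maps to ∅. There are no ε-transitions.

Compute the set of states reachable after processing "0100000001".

Start in {q1}.
Read '0': {q1} → {q5, q6, q7}.
Read '1': {q5, q6, q7} → {q1, q2, q5, q7}.
Read '0': {q1, q2, q5, q7} → {q2, q3, q4, q5, q6, q7}.
Read '0': {q2, q3, q4, q5, q6, q7} → {q2, q3, q4, q5, q6}.
Read '0': {q2, q3, q4, q5, q6} → {q3, q4, q5, q6}.
Read '0': {q3, q4, q5, q6} → {q4, q5, q6}.
Read '0': {q4, q5, q6} → {q4, q5, q6}.
Read '0': {q4, q5, q6} → {q4, q5, q6}.
Read '0': {q4, q5, q6} → {q4, q5, q6}.
Read '1': {q4, q5, q6} → {q1, q2, q4, q5, q7}.

{q1, q2, q4, q5, q7}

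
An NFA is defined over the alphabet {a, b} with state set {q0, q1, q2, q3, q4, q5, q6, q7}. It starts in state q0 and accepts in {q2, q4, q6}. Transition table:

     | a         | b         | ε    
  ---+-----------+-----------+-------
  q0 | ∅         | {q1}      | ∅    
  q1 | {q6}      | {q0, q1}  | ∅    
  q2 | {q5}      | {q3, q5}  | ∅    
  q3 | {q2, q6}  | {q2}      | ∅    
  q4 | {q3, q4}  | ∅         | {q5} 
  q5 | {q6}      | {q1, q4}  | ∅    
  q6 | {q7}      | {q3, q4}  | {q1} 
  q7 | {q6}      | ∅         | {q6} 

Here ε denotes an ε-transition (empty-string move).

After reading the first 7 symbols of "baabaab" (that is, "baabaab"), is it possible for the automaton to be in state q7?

Start in {q0}.
Read 'b': {q0} → {q1}.
Read 'a': {q1} → {q1, q6}.
Read 'a': {q1, q6} → {q1, q6, q7}.
Read 'b': {q1, q6, q7} → {q0, q1, q3, q4, q5}.
Read 'a': {q0, q1, q3, q4, q5} → {q1, q2, q3, q4, q5, q6}.
Read 'a': {q1, q2, q3, q4, q5, q6} → {q1, q2, q3, q4, q5, q6, q7}.
Read 'b': {q1, q2, q3, q4, q5, q6, q7} → {q0, q1, q2, q3, q4, q5}.
State q7 is not in {q0, q1, q2, q3, q4, q5}.

No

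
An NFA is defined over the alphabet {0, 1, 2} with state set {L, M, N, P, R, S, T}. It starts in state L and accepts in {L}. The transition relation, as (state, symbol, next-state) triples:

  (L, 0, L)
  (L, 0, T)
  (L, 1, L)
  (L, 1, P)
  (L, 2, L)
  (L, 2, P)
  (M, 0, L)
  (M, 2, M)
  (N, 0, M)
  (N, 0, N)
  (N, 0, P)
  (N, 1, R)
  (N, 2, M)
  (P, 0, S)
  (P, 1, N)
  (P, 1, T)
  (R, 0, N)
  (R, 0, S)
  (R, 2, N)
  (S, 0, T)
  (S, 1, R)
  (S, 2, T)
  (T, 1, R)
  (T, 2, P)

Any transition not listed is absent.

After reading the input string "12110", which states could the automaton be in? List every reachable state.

{L, M, N, P, S, T}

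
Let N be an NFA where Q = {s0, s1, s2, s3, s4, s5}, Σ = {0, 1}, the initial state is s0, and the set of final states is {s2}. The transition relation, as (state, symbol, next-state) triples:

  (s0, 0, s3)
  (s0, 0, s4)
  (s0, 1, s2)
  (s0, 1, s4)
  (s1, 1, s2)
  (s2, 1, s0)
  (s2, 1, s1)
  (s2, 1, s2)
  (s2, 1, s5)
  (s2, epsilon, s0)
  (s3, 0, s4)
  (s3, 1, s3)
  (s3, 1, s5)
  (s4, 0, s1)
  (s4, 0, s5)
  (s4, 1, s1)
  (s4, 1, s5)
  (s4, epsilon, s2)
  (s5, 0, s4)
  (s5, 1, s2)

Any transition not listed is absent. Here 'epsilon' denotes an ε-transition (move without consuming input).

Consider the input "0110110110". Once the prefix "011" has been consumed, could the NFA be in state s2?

Yes

Start in {s0}.
Read '0': s0→{s3, s4}; union {s3, s4}; ε-closure = {s0, s2, s3, s4}.
Read '1': s0→{s2, s4}, s2→{s0, s1, s2, s5}, s3→{s3, s5}, s4→{s1, s5}; now {s0, s1, s2, s3, s4, s5}.
Read '1': s0→{s2, s4}, s1→{s2}, s2→{s0, s1, s2, s5}, s3→{s3, s5}, s4→{s1, s5}, s5→{s2}; now {s0, s1, s2, s3, s4, s5}.
State s2 is in {s0, s1, s2, s3, s4, s5}.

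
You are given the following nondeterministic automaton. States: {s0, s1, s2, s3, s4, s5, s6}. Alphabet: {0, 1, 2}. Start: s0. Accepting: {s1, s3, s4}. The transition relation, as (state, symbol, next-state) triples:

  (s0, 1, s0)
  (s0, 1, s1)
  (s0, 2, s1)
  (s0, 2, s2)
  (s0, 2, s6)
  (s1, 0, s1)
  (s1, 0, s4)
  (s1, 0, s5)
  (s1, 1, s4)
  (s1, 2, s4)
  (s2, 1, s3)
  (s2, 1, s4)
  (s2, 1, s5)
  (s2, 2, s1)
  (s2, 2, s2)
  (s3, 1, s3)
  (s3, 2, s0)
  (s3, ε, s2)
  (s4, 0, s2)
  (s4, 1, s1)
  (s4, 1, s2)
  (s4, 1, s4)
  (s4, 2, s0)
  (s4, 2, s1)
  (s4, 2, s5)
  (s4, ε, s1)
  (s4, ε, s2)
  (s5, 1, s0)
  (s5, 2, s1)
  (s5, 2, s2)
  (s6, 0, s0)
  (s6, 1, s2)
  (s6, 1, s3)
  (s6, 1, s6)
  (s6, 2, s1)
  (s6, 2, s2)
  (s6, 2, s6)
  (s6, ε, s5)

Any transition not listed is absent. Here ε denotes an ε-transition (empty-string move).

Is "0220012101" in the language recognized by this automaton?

No

Start in {s0}.
Read '0': s0→∅; now ∅.
The set is empty and remains empty for the remaining 9 symbols.
The final set ∅ contains no accepting state.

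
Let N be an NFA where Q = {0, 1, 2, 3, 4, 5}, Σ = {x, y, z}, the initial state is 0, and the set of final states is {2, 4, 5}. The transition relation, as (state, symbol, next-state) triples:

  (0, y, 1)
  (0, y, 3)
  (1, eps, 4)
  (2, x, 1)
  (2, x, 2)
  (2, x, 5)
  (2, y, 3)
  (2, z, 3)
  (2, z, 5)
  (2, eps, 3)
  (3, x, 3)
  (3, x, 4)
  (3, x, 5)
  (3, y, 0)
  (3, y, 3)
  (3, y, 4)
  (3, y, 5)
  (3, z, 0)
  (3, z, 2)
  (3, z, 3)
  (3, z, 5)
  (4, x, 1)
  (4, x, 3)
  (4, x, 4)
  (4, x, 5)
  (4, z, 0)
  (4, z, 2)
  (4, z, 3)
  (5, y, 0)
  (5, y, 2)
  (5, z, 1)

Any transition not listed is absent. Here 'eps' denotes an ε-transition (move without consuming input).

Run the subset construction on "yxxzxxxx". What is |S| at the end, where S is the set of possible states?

Start in {0}.
Read 'y': {0} → {1, 3, 4}.
Read 'x': {1, 3, 4} → {1, 3, 4, 5}.
Read 'x': {1, 3, 4, 5} → {1, 3, 4, 5}.
Read 'z': {1, 3, 4, 5} → {0, 1, 2, 3, 4, 5}.
Read 'x': {0, 1, 2, 3, 4, 5} → {1, 2, 3, 4, 5}.
Read 'x': {1, 2, 3, 4, 5} → {1, 2, 3, 4, 5}.
Read 'x': {1, 2, 3, 4, 5} → {1, 2, 3, 4, 5}.
Read 'x': {1, 2, 3, 4, 5} → {1, 2, 3, 4, 5}.
That set has 5 states.

5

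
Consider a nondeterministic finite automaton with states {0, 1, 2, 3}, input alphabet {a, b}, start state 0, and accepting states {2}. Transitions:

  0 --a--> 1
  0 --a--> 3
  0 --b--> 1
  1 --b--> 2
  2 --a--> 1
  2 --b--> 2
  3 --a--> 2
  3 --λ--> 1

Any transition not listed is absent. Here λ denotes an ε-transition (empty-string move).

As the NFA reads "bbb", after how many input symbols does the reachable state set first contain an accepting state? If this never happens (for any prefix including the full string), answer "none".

2

Start in {0}.
Read 'b': 0→{1}; now {1}.
Read 'b': 1→{2}; now {2}.
None of the earlier sets intersect F, but {2} does.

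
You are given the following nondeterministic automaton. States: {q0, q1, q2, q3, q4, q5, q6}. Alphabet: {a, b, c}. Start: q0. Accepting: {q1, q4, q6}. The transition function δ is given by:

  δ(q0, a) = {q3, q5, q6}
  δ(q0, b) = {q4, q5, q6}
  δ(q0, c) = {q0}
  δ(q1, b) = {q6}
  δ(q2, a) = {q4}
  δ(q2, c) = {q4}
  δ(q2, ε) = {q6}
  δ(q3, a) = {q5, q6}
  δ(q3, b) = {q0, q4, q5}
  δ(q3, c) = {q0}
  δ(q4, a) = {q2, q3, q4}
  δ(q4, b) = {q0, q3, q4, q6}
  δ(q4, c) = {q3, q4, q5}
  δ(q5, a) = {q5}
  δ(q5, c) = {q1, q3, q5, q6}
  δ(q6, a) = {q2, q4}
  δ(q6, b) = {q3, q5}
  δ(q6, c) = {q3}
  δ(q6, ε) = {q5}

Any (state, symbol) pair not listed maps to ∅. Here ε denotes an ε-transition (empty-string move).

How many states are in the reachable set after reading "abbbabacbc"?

6

Start in {q0}.
Read 'a': {q0} → {q3, q5, q6}.
Read 'b': {q3, q5, q6} → {q0, q3, q4, q5}.
Read 'b': {q0, q3, q4, q5} → {q0, q3, q4, q5, q6}.
Read 'b': {q0, q3, q4, q5, q6} → {q0, q3, q4, q5, q6}.
Read 'a': {q0, q3, q4, q5, q6} → {q2, q3, q4, q5, q6}.
Read 'b': {q2, q3, q4, q5, q6} → {q0, q3, q4, q5, q6}.
Read 'a': {q0, q3, q4, q5, q6} → {q2, q3, q4, q5, q6}.
Read 'c': {q2, q3, q4, q5, q6} → {q0, q1, q3, q4, q5, q6}.
Read 'b': {q0, q1, q3, q4, q5, q6} → {q0, q3, q4, q5, q6}.
Read 'c': {q0, q3, q4, q5, q6} → {q0, q1, q3, q4, q5, q6}.
That set has 6 states.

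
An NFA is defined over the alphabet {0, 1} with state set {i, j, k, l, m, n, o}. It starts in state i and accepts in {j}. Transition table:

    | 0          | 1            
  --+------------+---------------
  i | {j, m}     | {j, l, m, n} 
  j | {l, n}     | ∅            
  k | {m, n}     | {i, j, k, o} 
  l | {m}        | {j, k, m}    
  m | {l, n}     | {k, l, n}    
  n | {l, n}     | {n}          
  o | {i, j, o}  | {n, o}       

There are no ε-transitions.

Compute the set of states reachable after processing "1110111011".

{i, j, k, l, m, n, o}

Start in {i}.
Read '1': {i} → {j, l, m, n}.
Read '1': {j, l, m, n} → {j, k, l, m, n}.
Read '1': {j, k, l, m, n} → {i, j, k, l, m, n, o}.
Read '0': {i, j, k, l, m, n, o} → {i, j, l, m, n, o}.
Read '1': {i, j, l, m, n, o} → {j, k, l, m, n, o}.
Read '1': {j, k, l, m, n, o} → {i, j, k, l, m, n, o}.
Read '1': {i, j, k, l, m, n, o} → {i, j, k, l, m, n, o}.
Read '0': {i, j, k, l, m, n, o} → {i, j, l, m, n, o}.
Read '1': {i, j, l, m, n, o} → {j, k, l, m, n, o}.
Read '1': {j, k, l, m, n, o} → {i, j, k, l, m, n, o}.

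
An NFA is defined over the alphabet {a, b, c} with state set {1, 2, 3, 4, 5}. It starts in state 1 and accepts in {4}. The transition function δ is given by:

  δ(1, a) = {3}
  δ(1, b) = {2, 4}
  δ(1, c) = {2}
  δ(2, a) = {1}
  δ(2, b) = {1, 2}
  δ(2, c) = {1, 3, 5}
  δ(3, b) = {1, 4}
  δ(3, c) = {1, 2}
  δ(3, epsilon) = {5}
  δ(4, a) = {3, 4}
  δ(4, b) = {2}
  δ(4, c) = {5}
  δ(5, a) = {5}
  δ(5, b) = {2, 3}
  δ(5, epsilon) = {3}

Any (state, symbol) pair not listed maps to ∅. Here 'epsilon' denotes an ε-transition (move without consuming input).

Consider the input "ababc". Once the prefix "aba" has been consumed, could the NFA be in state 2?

Start in {1}.
Read 'a': 1→{3}; union {3}; ε-closure = {3, 5}.
Read 'b': 3→{1, 4}, 5→{2, 3}; union {1, 2, 3, 4}; ε-closure = {1, 2, 3, 4, 5}.
Read 'a': 1→{3}, 2→{1}, 3→∅, 4→{3, 4}, 5→{5}; now {1, 3, 4, 5}.
State 2 is not in {1, 3, 4, 5}.

No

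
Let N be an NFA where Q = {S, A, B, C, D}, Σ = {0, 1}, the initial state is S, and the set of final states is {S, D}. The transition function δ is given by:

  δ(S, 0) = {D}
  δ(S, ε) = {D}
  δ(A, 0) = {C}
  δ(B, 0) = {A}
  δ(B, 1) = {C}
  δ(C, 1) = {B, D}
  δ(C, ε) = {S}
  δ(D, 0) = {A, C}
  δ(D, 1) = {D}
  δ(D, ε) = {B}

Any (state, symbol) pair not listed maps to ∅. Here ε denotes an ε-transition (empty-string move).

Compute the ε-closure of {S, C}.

{S, B, C, D}

Begin with {S, C}.
ε-move S → D; add D.
ε-move D → B; add B.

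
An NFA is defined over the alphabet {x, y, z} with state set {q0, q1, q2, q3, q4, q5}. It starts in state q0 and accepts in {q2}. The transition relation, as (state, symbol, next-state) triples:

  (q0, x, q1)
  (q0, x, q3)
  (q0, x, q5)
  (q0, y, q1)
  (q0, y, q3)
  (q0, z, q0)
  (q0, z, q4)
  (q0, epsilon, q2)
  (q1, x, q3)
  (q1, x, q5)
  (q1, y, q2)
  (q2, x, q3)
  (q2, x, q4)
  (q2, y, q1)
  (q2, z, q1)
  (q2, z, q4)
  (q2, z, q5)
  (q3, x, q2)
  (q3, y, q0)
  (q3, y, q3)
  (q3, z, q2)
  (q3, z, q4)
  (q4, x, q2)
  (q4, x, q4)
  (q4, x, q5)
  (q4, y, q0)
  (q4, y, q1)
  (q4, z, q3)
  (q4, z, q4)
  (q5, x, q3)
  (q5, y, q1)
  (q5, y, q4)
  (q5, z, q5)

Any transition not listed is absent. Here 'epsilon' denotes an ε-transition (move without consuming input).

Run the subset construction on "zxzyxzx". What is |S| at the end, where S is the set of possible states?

4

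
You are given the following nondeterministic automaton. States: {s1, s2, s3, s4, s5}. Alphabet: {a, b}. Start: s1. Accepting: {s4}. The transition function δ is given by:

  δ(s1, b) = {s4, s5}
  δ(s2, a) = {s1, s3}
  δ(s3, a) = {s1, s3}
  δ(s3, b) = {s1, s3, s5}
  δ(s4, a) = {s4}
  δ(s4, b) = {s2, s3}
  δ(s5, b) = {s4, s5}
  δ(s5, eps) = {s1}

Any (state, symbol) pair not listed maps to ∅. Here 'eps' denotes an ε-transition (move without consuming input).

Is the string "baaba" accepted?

Start in {s1}.
Read 'b': s1→{s4, s5}; union {s4, s5}; ε-closure = {s1, s4, s5}.
Read 'a': s1→∅, s4→{s4}, s5→∅; now {s4}.
Read 'a': s4→{s4}; now {s4}.
Read 'b': s4→{s2, s3}; now {s2, s3}.
Read 'a': s2→{s1, s3}, s3→{s1, s3}; now {s1, s3}.
The final set {s1, s3} contains no accepting state.

No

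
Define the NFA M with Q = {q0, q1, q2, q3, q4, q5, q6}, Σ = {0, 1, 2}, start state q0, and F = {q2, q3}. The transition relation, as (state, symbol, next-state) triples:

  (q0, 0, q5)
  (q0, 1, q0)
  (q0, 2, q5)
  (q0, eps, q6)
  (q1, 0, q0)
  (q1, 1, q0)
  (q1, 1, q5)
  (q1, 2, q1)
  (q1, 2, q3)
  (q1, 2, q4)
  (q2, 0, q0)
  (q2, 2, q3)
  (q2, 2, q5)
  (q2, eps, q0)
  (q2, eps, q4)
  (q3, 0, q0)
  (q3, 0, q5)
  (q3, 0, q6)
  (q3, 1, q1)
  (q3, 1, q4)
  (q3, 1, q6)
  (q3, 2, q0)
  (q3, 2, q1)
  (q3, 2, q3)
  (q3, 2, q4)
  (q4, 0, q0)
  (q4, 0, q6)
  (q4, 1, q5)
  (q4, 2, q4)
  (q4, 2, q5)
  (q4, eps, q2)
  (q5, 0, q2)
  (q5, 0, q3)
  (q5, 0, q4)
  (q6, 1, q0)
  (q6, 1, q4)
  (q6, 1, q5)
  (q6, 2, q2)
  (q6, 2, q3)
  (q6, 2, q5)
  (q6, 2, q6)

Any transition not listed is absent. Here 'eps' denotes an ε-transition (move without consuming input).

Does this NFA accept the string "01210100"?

Start: ε-closure({q0}) = {q0, q6}.
Read '0': q0→{q5}, q6→∅; now {q5}.
Read '1': q5→∅; now ∅.
The set is empty and remains empty for the remaining 6 symbols.
The final set ∅ contains no accepting state.

No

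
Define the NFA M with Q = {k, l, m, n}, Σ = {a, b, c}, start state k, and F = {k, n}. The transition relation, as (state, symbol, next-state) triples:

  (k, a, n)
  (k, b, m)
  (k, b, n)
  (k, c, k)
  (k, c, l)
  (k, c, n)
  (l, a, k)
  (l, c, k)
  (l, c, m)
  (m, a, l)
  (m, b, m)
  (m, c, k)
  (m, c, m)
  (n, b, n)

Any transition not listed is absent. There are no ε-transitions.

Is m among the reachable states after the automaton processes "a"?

Start in {k}.
Read 'a': {k} → {n}.
State m is not in {n}.

No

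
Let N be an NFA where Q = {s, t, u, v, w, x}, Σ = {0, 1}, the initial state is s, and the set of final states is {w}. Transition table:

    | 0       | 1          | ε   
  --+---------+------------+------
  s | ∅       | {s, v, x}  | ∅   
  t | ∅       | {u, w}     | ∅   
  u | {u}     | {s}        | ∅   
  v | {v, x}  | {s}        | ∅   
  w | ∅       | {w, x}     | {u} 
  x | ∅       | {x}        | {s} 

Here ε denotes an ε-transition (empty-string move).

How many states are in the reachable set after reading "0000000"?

0

Start in {s}.
Read '0': {s} → ∅.
The set is empty and remains empty for the remaining 6 symbols.
That set has 0 states.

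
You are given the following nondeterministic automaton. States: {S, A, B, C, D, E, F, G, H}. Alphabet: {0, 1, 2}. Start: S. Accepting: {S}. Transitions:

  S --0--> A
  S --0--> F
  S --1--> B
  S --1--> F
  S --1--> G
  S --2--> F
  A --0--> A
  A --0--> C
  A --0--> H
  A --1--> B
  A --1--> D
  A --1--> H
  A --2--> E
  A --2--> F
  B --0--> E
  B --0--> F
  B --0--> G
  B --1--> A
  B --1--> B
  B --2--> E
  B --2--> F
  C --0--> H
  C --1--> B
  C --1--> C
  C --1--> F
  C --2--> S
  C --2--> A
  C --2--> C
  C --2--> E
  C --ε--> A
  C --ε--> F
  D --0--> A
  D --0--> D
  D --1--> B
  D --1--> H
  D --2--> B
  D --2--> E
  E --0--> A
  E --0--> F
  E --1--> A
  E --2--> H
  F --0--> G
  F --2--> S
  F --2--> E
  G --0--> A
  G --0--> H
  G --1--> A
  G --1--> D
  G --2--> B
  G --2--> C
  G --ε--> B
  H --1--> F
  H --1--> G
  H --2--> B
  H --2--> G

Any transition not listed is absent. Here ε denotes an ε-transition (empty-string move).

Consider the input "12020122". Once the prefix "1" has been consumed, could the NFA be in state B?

Start in {S}.
Read '1': S→{B, F, G}; now {B, F, G}.
State B is in {B, F, G}.

Yes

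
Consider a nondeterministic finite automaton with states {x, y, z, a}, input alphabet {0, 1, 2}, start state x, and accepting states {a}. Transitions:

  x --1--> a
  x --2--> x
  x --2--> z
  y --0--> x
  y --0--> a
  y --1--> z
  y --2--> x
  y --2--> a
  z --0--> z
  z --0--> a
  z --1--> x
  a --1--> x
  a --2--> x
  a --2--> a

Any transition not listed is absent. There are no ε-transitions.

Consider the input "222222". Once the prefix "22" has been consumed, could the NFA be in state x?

Start in {x}.
Read '2': {x} → {x, z}.
Read '2': {x, z} → {x, z}.
State x is in {x, z}.

Yes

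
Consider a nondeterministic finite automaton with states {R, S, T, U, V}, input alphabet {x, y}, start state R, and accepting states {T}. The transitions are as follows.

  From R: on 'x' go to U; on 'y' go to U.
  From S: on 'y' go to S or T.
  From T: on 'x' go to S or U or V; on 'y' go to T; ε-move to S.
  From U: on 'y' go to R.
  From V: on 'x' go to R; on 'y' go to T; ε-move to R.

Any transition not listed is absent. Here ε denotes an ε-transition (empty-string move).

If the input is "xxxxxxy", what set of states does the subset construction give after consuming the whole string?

∅

Start in {R}.
Read 'x': R→{U}; now {U}.
Read 'x': U→∅; now ∅.
The set is empty and remains empty for the remaining 5 symbols.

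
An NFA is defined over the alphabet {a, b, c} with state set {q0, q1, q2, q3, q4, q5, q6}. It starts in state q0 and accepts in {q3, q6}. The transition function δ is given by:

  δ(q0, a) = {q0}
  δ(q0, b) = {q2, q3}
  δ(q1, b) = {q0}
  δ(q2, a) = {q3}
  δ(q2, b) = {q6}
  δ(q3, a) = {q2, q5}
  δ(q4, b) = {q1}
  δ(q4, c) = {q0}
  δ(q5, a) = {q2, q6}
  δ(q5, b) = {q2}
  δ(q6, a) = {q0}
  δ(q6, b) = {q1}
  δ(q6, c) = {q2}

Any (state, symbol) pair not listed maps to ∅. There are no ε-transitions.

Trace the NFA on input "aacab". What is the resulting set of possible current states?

∅

Start in {q0}.
Read 'a': q0→{q0}; now {q0}.
Read 'a': q0→{q0}; now {q0}.
Read 'c': q0→∅; now ∅.
The set is empty and remains empty for the remaining 2 symbols.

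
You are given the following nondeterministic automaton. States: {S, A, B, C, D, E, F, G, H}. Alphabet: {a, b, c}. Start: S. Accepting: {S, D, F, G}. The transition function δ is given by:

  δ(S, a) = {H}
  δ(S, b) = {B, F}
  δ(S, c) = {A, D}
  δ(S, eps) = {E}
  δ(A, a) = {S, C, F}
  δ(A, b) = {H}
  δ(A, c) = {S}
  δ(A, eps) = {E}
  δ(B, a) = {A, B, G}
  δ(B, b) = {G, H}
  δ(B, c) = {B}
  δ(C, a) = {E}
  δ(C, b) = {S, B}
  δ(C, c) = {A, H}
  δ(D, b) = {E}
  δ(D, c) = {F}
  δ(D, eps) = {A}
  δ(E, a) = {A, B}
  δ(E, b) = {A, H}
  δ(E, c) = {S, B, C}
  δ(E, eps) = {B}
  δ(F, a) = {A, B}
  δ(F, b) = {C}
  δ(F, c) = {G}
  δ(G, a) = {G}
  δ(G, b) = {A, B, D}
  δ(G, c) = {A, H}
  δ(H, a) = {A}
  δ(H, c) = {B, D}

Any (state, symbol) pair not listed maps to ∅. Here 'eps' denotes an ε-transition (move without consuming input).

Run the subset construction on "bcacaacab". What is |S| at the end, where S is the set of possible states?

Start: ε-closure({S}) = {S, B, E}.
Read 'b': {S, B, E} → {A, B, E, F, G, H}.
Read 'c': {A, B, E, F, G, H} → {S, A, B, C, D, E, G, H}.
Read 'a': {S, A, B, C, D, E, G, H} → {S, A, B, C, E, F, G, H}.
Read 'c': {S, A, B, C, E, F, G, H} → {S, A, B, C, D, E, G, H}.
Read 'a': {S, A, B, C, D, E, G, H} → {S, A, B, C, E, F, G, H}.
Read 'a': {S, A, B, C, E, F, G, H} → {S, A, B, C, E, F, G, H}.
Read 'c': {S, A, B, C, E, F, G, H} → {S, A, B, C, D, E, G, H}.
Read 'a': {S, A, B, C, D, E, G, H} → {S, A, B, C, E, F, G, H}.
Read 'b': {S, A, B, C, E, F, G, H} → {S, A, B, C, D, E, F, G, H}.
That set has 9 states.

9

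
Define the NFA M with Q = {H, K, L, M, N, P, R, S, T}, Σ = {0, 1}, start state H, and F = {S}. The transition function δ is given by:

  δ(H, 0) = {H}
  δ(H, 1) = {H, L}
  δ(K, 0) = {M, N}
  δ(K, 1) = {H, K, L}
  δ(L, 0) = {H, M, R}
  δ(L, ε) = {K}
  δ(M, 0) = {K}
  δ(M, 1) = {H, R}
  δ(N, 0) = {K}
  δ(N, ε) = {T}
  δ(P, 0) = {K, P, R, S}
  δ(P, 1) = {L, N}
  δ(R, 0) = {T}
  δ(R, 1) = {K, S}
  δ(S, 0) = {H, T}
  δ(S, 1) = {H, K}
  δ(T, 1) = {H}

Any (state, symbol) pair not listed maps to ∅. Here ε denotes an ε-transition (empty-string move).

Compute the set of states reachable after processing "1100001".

{H, K, L}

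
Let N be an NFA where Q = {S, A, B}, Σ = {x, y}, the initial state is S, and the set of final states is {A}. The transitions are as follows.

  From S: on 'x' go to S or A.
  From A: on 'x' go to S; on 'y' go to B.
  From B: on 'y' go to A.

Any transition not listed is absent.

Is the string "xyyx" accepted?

No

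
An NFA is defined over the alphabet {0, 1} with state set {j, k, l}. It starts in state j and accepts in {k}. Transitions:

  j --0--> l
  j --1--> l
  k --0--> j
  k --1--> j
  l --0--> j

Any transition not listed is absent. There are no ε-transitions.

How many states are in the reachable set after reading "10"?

1

Start in {j}.
Read '1': j→{l}; now {l}.
Read '0': l→{j}; now {j}.
That set has 1 state.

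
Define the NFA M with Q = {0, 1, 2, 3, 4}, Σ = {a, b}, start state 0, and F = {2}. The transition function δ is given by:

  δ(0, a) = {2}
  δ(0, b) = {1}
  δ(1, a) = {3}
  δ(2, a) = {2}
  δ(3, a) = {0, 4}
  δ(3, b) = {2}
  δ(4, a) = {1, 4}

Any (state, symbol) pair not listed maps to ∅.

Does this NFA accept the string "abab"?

No

Start in {0}.
Read 'a': 0→{2}; now {2}.
Read 'b': 2→∅; now ∅.
The set is empty and remains empty for the remaining 2 symbols.
The final set ∅ contains no accepting state.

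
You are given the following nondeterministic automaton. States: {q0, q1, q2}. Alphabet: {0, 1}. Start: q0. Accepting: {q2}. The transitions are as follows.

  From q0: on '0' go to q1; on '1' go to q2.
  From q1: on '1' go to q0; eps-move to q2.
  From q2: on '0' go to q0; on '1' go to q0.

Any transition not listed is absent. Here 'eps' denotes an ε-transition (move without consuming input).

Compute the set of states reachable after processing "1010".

{q0}

Start in {q0}.
Read '1': {q0} → {q2}.
Read '0': {q2} → {q0}.
Read '1': {q0} → {q2}.
Read '0': {q2} → {q0}.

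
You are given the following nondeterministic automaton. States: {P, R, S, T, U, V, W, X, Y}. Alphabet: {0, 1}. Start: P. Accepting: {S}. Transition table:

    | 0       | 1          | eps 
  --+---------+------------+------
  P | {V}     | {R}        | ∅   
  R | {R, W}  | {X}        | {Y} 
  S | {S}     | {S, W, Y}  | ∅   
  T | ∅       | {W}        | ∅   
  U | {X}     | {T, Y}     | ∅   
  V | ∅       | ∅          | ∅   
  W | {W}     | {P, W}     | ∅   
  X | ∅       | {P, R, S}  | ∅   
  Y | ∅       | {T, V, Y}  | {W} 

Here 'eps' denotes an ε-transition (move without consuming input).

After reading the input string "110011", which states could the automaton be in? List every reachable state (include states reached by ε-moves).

Start in {P}.
Read '1': {P} → {R, W, Y}.
Read '1': {R, W, Y} → {P, T, V, W, X, Y}.
Read '0': {P, T, V, W, X, Y} → {V, W}.
Read '0': {V, W} → {W}.
Read '1': {W} → {P, W}.
Read '1': {P, W} → {P, R, W, Y}.

{P, R, W, Y}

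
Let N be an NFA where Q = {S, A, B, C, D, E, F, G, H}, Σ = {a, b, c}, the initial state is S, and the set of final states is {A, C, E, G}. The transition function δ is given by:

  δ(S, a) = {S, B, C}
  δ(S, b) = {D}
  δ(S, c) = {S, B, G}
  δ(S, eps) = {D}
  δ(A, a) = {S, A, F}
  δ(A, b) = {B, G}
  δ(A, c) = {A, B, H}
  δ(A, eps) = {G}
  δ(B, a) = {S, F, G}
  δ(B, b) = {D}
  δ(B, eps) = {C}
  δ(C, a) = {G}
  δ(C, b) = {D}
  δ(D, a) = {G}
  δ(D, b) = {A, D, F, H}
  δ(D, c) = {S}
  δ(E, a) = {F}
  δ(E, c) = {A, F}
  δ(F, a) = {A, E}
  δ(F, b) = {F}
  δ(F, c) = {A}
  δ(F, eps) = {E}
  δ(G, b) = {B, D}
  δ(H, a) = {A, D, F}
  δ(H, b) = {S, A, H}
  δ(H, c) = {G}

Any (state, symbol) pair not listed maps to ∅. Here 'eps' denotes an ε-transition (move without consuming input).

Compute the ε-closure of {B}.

{B, C}

Begin with {B}.
ε-move B → C; add C.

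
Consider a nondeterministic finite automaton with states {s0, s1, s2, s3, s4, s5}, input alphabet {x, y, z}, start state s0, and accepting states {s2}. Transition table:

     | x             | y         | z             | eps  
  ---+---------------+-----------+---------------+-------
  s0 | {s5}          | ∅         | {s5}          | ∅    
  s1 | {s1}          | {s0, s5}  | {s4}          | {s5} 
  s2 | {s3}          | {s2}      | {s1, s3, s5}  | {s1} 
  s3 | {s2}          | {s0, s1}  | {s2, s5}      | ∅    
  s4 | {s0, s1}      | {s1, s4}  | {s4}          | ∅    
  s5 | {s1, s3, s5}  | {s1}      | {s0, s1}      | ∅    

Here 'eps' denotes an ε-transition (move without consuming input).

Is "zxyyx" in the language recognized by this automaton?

Start in {s0}.
Read 'z': {s0} → {s5}.
Read 'x': {s5} → {s1, s3, s5}.
Read 'y': {s1, s3, s5} → {s0, s1, s5}.
Read 'y': {s0, s1, s5} → {s0, s1, s5}.
Read 'x': {s0, s1, s5} → {s1, s3, s5}.
The final set {s1, s3, s5} contains no accepting state.

No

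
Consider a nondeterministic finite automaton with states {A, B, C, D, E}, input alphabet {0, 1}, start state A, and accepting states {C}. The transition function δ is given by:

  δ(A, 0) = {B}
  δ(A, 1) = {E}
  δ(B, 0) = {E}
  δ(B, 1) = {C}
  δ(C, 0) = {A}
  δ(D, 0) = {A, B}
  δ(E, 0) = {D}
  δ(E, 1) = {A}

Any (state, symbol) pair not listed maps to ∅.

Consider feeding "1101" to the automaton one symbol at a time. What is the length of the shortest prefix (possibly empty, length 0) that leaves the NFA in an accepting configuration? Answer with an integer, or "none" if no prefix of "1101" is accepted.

Start in {A}.
Read '1': A→{E}; now {E}.
Read '1': E→{A}; now {A}.
Read '0': A→{B}; now {B}.
Read '1': B→{C}; now {C}.
None of the earlier sets intersect F, but {C} does.

4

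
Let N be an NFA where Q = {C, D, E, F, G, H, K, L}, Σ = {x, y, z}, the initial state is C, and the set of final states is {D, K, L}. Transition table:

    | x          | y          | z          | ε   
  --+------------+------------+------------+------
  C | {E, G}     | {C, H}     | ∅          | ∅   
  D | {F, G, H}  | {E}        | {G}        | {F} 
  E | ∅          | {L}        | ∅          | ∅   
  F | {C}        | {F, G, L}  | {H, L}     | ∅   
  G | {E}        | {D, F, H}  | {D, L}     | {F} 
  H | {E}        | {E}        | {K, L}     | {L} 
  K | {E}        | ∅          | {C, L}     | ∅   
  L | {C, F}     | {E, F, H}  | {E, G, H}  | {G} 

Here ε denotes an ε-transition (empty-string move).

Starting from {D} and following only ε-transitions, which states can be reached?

{D, F}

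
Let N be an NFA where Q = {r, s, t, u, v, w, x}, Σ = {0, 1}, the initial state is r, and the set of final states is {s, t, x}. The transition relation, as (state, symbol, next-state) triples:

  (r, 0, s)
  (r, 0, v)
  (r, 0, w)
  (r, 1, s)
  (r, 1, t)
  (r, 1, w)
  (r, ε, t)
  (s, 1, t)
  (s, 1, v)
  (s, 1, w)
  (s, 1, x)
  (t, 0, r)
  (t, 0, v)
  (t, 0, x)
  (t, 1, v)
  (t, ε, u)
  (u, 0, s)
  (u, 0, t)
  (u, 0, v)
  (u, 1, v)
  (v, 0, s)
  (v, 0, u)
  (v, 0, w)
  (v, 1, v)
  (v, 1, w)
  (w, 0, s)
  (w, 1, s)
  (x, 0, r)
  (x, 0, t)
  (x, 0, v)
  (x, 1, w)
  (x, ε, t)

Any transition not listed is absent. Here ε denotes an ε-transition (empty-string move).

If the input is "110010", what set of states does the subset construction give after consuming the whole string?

Start: ε-closure({r}) = {r, t, u}.
Read '1': r→{s, t, w}, t→{v}, u→{v}; union {s, t, v, w}; ε-closure = {s, t, u, v, w}.
Read '1': s→{t, v, w, x}, t→{v}, u→{v}, v→{v, w}, w→{s}; union {s, t, v, w, x}; ε-closure = {s, t, u, v, w, x}.
Read '0': s→∅, t→{r, v, x}, u→{s, t, v}, v→{s, u, w}, w→{s}, x→{r, t, v}; now {r, s, t, u, v, w, x}.
Read '0': r→{s, v, w}, s→∅, t→{r, v, x}, u→{s, t, v}, v→{s, u, w}, w→{s}, x→{r, t, v}; now {r, s, t, u, v, w, x}.
Read '1': r→{s, t, w}, s→{t, v, w, x}, t→{v}, u→{v}, v→{v, w}, w→{s}, x→{w}; union {s, t, v, w, x}; ε-closure = {s, t, u, v, w, x}.
Read '0': s→∅, t→{r, v, x}, u→{s, t, v}, v→{s, u, w}, w→{s}, x→{r, t, v}; now {r, s, t, u, v, w, x}.

{r, s, t, u, v, w, x}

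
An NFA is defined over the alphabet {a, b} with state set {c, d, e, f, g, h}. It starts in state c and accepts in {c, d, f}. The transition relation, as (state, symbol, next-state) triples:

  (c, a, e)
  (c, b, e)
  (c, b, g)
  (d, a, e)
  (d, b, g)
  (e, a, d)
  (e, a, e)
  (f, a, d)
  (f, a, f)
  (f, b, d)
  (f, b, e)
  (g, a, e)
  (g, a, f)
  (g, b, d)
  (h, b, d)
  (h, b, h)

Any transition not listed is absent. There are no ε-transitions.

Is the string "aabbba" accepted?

Yes

Start in {c}.
Read 'a': {c} → {e}.
Read 'a': {e} → {d, e}.
Read 'b': {d, e} → {g}.
Read 'b': {g} → {d}.
Read 'b': {d} → {g}.
Read 'a': {g} → {e, f}.
The final set {e, f} contains the accepting state f.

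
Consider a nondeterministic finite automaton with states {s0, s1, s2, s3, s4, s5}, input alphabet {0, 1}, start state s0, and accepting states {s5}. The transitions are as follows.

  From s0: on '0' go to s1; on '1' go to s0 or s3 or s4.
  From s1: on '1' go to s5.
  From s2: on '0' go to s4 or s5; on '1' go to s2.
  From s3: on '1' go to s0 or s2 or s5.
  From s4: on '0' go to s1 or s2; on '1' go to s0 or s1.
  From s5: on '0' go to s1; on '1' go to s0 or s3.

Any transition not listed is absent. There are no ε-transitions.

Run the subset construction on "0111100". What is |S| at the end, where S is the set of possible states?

4

Start in {s0}.
Read '0': {s0} → {s1}.
Read '1': {s1} → {s5}.
Read '1': {s5} → {s0, s3}.
Read '1': {s0, s3} → {s0, s2, s3, s4, s5}.
Read '1': {s0, s2, s3, s4, s5} → {s0, s1, s2, s3, s4, s5}.
Read '0': {s0, s1, s2, s3, s4, s5} → {s1, s2, s4, s5}.
Read '0': {s1, s2, s4, s5} → {s1, s2, s4, s5}.
That set has 4 states.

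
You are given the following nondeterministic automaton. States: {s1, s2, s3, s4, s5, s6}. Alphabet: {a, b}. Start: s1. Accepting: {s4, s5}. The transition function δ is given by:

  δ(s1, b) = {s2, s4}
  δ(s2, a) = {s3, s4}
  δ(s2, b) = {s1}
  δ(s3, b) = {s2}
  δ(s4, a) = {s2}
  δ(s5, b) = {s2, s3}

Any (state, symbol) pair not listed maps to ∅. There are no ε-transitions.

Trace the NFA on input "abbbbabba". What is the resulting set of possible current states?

Start in {s1}.
Read 'a': {s1} → ∅.
The set is empty and remains empty for the remaining 8 symbols.

∅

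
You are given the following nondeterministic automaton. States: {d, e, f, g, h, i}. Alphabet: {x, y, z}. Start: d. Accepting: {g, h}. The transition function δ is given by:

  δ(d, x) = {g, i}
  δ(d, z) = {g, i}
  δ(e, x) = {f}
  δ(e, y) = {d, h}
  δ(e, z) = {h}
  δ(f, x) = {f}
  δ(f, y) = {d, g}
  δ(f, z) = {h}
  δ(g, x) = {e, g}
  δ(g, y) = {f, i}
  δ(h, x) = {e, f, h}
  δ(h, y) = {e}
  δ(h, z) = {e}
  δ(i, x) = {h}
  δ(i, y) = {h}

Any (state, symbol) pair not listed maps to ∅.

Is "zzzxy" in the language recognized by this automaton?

Start in {d}.
Read 'z': {d} → {g, i}.
Read 'z': {g, i} → ∅.
The set is empty and remains empty for the remaining 3 symbols.
The final set ∅ contains no accepting state.

No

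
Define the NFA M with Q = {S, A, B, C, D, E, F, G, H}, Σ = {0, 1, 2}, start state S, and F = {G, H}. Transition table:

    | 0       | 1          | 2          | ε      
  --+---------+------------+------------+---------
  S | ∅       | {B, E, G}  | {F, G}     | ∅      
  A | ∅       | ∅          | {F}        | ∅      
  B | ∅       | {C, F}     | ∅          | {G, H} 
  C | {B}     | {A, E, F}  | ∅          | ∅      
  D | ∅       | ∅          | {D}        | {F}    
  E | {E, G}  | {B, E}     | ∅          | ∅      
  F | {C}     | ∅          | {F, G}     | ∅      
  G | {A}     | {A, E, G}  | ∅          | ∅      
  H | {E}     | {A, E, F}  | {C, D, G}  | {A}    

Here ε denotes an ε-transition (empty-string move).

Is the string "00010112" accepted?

No

Start in {S}.
Read '0': S→∅; now ∅.
The set is empty and remains empty for the remaining 7 symbols.
The final set ∅ contains no accepting state.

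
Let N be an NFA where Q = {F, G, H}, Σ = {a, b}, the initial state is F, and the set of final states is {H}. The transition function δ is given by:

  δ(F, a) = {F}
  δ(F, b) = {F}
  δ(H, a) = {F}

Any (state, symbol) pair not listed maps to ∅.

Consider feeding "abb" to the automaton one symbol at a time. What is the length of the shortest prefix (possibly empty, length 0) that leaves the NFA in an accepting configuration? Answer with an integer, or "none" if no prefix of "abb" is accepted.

none

Start in {F}.
Read 'a': F→{F}; now {F}.
Read 'b': F→{F}; now {F}.
Read 'b': F→{F}; now {F}.
No reachable set along the way intersects F.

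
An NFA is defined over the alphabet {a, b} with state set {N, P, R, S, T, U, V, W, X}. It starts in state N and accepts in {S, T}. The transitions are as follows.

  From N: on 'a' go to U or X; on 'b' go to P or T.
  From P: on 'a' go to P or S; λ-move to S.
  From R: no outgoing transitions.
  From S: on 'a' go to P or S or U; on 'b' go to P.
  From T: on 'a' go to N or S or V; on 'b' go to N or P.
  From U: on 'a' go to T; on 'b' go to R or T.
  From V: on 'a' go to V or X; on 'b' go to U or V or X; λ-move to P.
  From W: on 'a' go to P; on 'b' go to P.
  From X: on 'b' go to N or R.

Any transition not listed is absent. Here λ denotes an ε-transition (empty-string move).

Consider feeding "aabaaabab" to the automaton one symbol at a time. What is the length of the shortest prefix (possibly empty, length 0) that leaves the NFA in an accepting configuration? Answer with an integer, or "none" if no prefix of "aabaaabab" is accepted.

2

Start in {N}.
Read 'a': {N} → {U, X}.
Read 'a': {U, X} → {T}.
None of the earlier sets intersect F, but {T} does.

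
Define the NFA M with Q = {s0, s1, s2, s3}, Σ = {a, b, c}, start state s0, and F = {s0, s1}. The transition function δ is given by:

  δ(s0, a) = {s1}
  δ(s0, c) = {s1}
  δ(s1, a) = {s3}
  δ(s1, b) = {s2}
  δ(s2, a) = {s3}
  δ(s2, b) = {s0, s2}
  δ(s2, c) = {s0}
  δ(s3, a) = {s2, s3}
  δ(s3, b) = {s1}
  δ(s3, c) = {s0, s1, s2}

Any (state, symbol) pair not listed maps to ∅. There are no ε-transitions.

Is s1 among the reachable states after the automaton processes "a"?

Start in {s0}.
Read 'a': s0→{s1}; now {s1}.
State s1 is in {s1}.

Yes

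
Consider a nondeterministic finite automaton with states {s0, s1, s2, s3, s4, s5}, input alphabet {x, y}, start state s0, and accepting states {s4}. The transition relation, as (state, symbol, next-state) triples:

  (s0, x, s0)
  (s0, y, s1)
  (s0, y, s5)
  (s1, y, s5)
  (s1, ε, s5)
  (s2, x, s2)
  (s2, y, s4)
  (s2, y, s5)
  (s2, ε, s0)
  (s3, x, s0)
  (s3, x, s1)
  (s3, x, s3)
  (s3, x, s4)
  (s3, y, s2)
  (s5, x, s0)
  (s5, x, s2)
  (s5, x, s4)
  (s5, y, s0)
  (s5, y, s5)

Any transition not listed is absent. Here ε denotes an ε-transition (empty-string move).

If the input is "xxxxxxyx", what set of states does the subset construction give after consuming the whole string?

{s0, s2, s4}

Start in {s0}.
Read 'x': s0→{s0}; now {s0}.
Read 'x': s0→{s0}; now {s0}.
Read 'x': s0→{s0}; now {s0}.
Read 'x': s0→{s0}; now {s0}.
Read 'x': s0→{s0}; now {s0}.
Read 'x': s0→{s0}; now {s0}.
Read 'y': s0→{s1, s5}; now {s1, s5}.
Read 'x': s1→∅, s5→{s0, s2, s4}; now {s0, s2, s4}.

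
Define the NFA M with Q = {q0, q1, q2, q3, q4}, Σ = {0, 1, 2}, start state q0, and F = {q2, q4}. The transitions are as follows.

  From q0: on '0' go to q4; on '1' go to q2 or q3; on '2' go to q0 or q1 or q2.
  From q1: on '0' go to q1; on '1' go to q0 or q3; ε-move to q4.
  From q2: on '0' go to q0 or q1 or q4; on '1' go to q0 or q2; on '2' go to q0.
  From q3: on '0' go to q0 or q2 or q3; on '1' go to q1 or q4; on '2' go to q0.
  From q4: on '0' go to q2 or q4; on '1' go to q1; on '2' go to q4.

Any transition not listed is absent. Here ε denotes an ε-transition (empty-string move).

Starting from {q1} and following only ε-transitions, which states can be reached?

{q1, q4}

Begin with {q1}.
ε-move q1 → q4; add q4.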